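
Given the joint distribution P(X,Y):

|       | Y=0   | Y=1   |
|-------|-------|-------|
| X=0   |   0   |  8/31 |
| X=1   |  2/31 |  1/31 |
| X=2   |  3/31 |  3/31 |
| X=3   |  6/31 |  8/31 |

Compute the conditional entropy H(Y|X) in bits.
0.7274 bits

H(Y|X) = H(X,Y) - H(X)

H(X,Y) = -Σ_{x,y} P(x,y) log₂ P(x,y). Per-cell terms -P(x,y)·log₂P(x,y):
  X=0: 0.000000, 0.504309
  X=1: 0.255109, 0.159813
  X=2: 0.326055, 0.326055
  X=3: 0.458561, 0.504309
  (cells with P = 0 contribute 0)
Sum of the 8 terms: H(X,Y) = 2.53421 bits

Marginal of X (row sums):
  P(X=0) = 0 + 8/31 = 8/31
  P(X=1) = 2/31 + 1/31 = 3/31
  P(X=2) = 3/31 + 3/31 = 6/31
  P(X=3) = 6/31 + 8/31 = 14/31
H(X) = -[(8/31)·log₂(8/31) + (3/31)·log₂(3/31) + (6/31)·log₂(6/31) + (14/31)·log₂(14/31)]
  = 0.504309 + 0.326055 + 0.458561 + 0.517928 = 1.80685 bits

H(Y|X) = H(X,Y) - H(X) = 2.53421 - 1.80685 = 0.7274 bits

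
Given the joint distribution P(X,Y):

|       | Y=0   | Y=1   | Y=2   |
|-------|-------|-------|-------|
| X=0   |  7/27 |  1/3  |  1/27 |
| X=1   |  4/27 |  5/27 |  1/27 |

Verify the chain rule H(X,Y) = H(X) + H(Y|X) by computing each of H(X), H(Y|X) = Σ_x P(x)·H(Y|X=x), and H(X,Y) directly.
H(X) = 0.9510 bits, H(Y|X) = 1.2932 bits, H(X,Y) = 2.2441 bits

Marginal of X (row sums):
  P(X=0) = 7/27 + 1/3 + 1/27 = 17/27
  P(X=1) = 4/27 + 5/27 + 1/27 = 10/27
H(X) = -[(17/27)·log₂(17/27) + (10/27)·log₂(10/27)]
  = 0.42023 + 0.53073 = 0.9510 bits

H(Y|X) = Σ_x P(x)·H(Y|X=x):
  X=0: P(X=0) = 17/27, P(Y|X=0) = (7/17, 9/17, 1/17) → H(Y|X=0) = 1.25330
  X=1: P(X=1) = 10/27, P(Y|X=1) = (2/5, 1/2, 1/10) → H(Y|X=1) = 1.36096
H(Y|X) = (17/27)·1.25330 + (10/27)·1.36096 = 1.2932 bits

H(X,Y) = -Σ_{x,y} P(x,y) log₂ P(x,y). Per-cell terms -P(x,y)·log₂P(x,y):
  X=0: 0.50492, 0.52832, 0.17611
  X=1: 0.40813, 0.45055, 0.17611
Sum of the 6 terms: H(X,Y) = 2.2441 bits

Chain rule check:
  H(X) + H(Y|X) = 0.9510 + 1.2932 = 2.2442 bits
  H(X,Y) = 2.2441 bits
✓ Chain rule verified (Δ = 0.0001 is 4-dp rounding noise: each of the three values was rounded independently).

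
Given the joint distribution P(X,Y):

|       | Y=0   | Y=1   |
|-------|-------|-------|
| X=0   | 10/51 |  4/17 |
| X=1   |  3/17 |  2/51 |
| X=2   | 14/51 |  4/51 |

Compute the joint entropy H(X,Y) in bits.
2.3769 bits

H(X,Y) = -Σ_{x,y} P(x,y) log₂ P(x,y). Per-cell terms -P(x,y)·log₂P(x,y):
  X=0: 0.4609, 0.4912
  X=1: 0.4416, 0.1832
  X=2: 0.5120, 0.2880
Sum of the 6 terms: H(X,Y) = 2.3769 bits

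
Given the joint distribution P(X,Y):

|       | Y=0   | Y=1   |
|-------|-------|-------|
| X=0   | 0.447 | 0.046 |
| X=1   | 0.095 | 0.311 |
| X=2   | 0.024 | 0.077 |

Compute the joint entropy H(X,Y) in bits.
1.9842 bits

H(X,Y) = -Σ_{x,y} P(x,y) log₂ P(x,y). Per-cell terms -P(x,y)·log₂P(x,y):
  X=0: 0.51926, 0.20434
  X=1: 0.32261, 0.52404
  X=2: 0.12914, 0.28482
Sum of the 6 terms: H(X,Y) = 1.9842 bits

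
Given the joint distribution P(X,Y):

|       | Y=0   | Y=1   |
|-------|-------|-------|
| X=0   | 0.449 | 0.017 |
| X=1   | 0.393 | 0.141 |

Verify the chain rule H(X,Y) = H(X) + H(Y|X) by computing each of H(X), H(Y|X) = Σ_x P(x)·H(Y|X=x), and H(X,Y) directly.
H(X) = 0.9967 bits, H(Y|X) = 0.5500 bits, H(X,Y) = 1.5466 bits

Marginal of X (row sums):
  P(X=0) = 0.449 + 0.017 = 0.466
  P(X=1) = 0.393 + 0.141 = 0.534
H(X) = -[0.466·log₂(0.466) + 0.534·log₂(0.534)]
  = 0.513345 + 0.483317 = 0.9967 bits

H(Y|X) = Σ_x P(x)·H(Y|X=x):
  X=0: P(X=0) = 0.466, P(Y|X=0) = (449/466, 17/466) → H(Y|X=0) = 0.225917
  X=1: P(X=1) = 0.534, P(Y|X=1) = (131/178, 47/178) → H(Y|X=1) = 0.832789
H(Y|X) = 0.466·0.225917 + 0.534·0.832789 = 0.5500 bits

H(X,Y) = -Σ_{x,y} P(x,y) log₂ P(x,y). Per-cell terms -P(x,y)·log₂P(x,y):
  X=0: 0.518690, 0.099931
  X=1: 0.529528, 0.398499
Sum of the 4 terms: H(X,Y) = 1.5466 bits

Chain rule check:
  H(X) + H(Y|X) = 0.9967 + 0.5500 = 1.5467 bits
  H(X,Y) = 1.5466 bits
✓ Chain rule verified (Δ = 0.0001 is 4-dp rounding noise: each of the three values was rounded independently).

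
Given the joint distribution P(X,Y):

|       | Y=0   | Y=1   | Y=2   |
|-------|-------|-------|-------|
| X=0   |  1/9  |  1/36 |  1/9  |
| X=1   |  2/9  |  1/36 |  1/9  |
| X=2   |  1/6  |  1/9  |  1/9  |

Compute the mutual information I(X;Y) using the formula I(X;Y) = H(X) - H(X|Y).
0.0584 bits

I(X;Y) = H(X) - H(X|Y)

Marginal of X (row sums):
  P(X=0) = 1/9 + 1/36 + 1/9 = 1/4
  P(X=1) = 2/9 + 1/36 + 1/9 = 13/36
  P(X=2) = 1/6 + 1/9 + 1/9 = 7/18
H(X) = -[(1/4)·log₂(1/4) + (13/36)·log₂(13/36) + (7/18)·log₂(7/18)]
  = 0.50000 + 0.53065 + 0.52989 = 1.56054 bits

Marginal of Y (column sums):
  P(Y=0) = 1/9 + 2/9 + 1/6 = 1/2
  P(Y=1) = 1/36 + 1/36 + 1/9 = 1/6
  P(Y=2) = 1/9 + 1/9 + 1/9 = 1/3
H(X|Y) = Σ_y P(y)·H(X|Y=y):
  Y=0: P(Y=0) = 1/2, P(X|Y=0) = (2/9, 4/9, 1/3) → H(X|Y=0) = 1.53049
  Y=1: P(Y=1) = 1/6, P(X|Y=1) = (1/6, 1/6, 2/3) → H(X|Y=1) = 1.25163
  Y=2: P(Y=2) = 1/3, P(X|Y=2) = (1/3, 1/3, 1/3) → H(X|Y=2) = 1.58496
H(X|Y) = (1/2)·1.53049 + (1/6)·1.25163 + (1/3)·1.58496 = 1.50217 bits

I(X;Y) = H(X) - H(X|Y) = 1.56054 - 1.50217 = 0.0584 bits

Cross-check via I(X;Y) = H(X) + H(Y) - H(X,Y): computing H(Y) from the column sums and H(X,Y) from the 9 cells in the same way gives H(Y) = 1.45915 bits and H(X,Y) = 2.96132 bits, so
I(X;Y) = 1.56054 + 1.45915 - 2.96132 = 0.0584 bits ✓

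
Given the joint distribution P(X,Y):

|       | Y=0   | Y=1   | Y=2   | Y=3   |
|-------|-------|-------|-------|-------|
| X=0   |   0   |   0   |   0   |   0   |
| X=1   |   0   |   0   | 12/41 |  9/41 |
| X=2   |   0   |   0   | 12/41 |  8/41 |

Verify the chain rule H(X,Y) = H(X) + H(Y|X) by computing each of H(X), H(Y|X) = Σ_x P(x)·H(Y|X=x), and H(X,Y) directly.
H(X) = 0.9996 bits, H(Y|X) = 0.9783 bits, H(X,Y) = 1.9778 bits

Marginal of X (row sums):
  P(X=0) = 0 + 0 + 0 + 0 = 0
  P(X=1) = 0 + 0 + 12/41 + 9/41 = 21/41
  P(X=2) = 0 + 0 + 12/41 + 8/41 = 20/41
H(X) = -[(21/41)·log₂(21/41) + (20/41)·log₂(20/41)]   (outcomes with P = 0 contribute 0)
  = 0.4944 + 0.5052 = 0.9996 bits

H(Y|X) = Σ_x P(x)·H(Y|X=x):
  X=0: P(X=0) = 0 → contributes 0
  X=1: P(X=1) = 21/41, P(Y|X=1) = (0, 0, 4/7, 3/7) → H(Y|X=1) = 0.9852
  X=2: P(X=2) = 20/41, P(Y|X=2) = (0, 0, 3/5, 2/5) → H(Y|X=2) = 0.9710
H(Y|X) = (21/41)·0.9852 + (20/41)·0.9710 = 0.9783 bits

H(X,Y) = -Σ_{x,y} P(x,y) log₂ P(x,y). Per-cell terms -P(x,y)·log₂P(x,y):
  X=0: 0.0000, 0.0000, 0.0000, 0.0000
  X=1: 0.0000, 0.0000, 0.5188, 0.4802
  X=2: 0.0000, 0.0000, 0.5188, 0.4600
  (cells with P = 0 contribute 0)
Sum of the 12 terms: H(X,Y) = 1.9778 bits

Chain rule check:
  H(X) + H(Y|X) = 0.9996 + 0.9783 = 1.9779 bits
  H(X,Y) = 1.9778 bits
✓ Chain rule verified (Δ = 0.0001 is 4-dp rounding noise: each of the three values was rounded independently).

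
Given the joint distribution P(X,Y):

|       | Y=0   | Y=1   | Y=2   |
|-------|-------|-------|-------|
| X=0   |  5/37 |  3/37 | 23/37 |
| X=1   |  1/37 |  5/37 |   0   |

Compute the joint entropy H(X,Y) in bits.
1.6415 bits

H(X,Y) = -Σ_{x,y} P(x,y) log₂ P(x,y). Per-cell terms -P(x,y)·log₂P(x,y):
  X=0: 0.3902, 0.2939, 0.4264
  X=1: 0.1408, 0.3902, 0.0000
  (cells with P = 0 contribute 0)
Sum of the 6 terms: H(X,Y) = 1.6415 bits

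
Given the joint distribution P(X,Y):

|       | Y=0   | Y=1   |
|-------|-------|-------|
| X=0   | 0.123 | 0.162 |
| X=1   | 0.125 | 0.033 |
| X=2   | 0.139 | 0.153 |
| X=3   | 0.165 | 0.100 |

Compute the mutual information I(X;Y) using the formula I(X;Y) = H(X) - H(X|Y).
0.0493 bits

I(X;Y) = H(X) - H(X|Y)

Marginal of X (row sums):
  P(X=0) = 0.123 + 0.162 = 0.285
  P(X=1) = 0.125 + 0.033 = 0.158
  P(X=2) = 0.139 + 0.153 = 0.292
  P(X=3) = 0.165 + 0.100 = 0.265
H(X) = -[0.285·log₂(0.285) + 0.158·log₂(0.158) + 0.292·log₂(0.292) + 0.265·log₂(0.265)]
  = 0.5161 + 0.4206 + 0.5186 + 0.5077 = 1.9630 bits

Marginal of Y (column sums):
  P(Y=0) = 0.123 + 0.125 + 0.139 + 0.165 = 0.552
  P(Y=1) = 0.162 + 0.033 + 0.153 + 0.100 = 0.448
H(X|Y) = Σ_y P(y)·H(X|Y=y):
  Y=0: P(Y=0) = 0.552, P(X|Y=0) = (41/184, 125/552, 139/552, 55/184) → H(X|Y=0) = 1.9896
  Y=1: P(Y=1) = 0.448, P(X|Y=1) = (81/224, 33/448, 153/448, 25/112) → H(X|Y=1) = 1.8201
H(X|Y) = 0.552·1.9896 + 0.448·1.8201 = 1.9137 bits

I(X;Y) = H(X) - H(X|Y) = 1.9630 - 1.9137 = 0.0493 bits

Cross-check via I(X;Y) = H(X) + H(Y) - H(X,Y): computing H(Y) from the column sums and H(X,Y) from the 8 cells in the same way gives H(Y) = 0.9922 bits and H(X,Y) = 2.9059 bits, so
I(X;Y) = 1.9630 + 0.9922 - 2.9059 = 0.0493 bits ✓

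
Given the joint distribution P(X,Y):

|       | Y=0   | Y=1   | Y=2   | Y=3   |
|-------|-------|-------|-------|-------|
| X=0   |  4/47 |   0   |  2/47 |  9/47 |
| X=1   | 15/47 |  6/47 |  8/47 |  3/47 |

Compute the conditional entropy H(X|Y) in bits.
0.6609 bits

H(X|Y) = H(X,Y) - H(Y)

H(X,Y) = -Σ_{x,y} P(x,y) log₂ P(x,y). Per-cell terms -P(x,y)·log₂P(x,y):
  X=0: 0.3025, 0.0000, 0.1938, 0.4566
  X=1: 0.5259, 0.3791, 0.4348, 0.2534
  (cells with P = 0 contribute 0)
Sum of the 8 terms: H(X,Y) = 2.5461 bits

Marginal of Y (column sums):
  P(Y=0) = 4/47 + 15/47 = 19/47
  P(Y=1) = 0 + 6/47 = 6/47
  P(Y=2) = 2/47 + 8/47 = 10/47
  P(Y=3) = 9/47 + 3/47 = 12/47
H(Y) = -[(19/47)·log₂(19/47) + (6/47)·log₂(6/47) + (10/47)·log₂(10/47) + (12/47)·log₂(12/47)]
  = 0.5282 + 0.3791 + 0.4750 + 0.5029 = 1.8852 bits

H(X|Y) = H(X,Y) - H(Y) = 2.5461 - 1.8852 = 0.6609 bits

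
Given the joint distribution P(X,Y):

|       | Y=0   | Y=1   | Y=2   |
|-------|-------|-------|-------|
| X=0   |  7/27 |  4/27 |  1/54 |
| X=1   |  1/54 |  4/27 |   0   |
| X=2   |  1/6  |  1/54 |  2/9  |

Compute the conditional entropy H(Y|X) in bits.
1.0709 bits

H(Y|X) = H(X,Y) - H(X)

H(X,Y) = -Σ_{x,y} P(x,y) log₂ P(x,y). Per-cell terms -P(x,y)·log₂P(x,y):
  X=0: 0.50492, 0.40813, 0.10657
  X=1: 0.10657, 0.40813, 0.00000
  X=2: 0.43083, 0.10657, 0.48221
  (cells with P = 0 contribute 0)
Sum of the 9 terms: H(X,Y) = 2.55393 bits

Marginal of X (row sums):
  P(X=0) = 7/27 + 4/27 + 1/54 = 23/54
  P(X=1) = 1/54 + 4/27 + 0 = 1/6
  P(X=2) = 1/6 + 1/54 + 2/9 = 11/27
H(X) = -[(23/54)·log₂(23/54) + (1/6)·log₂(1/6) + (11/27)·log₂(11/27)]
  = 0.52445 + 0.43083 + 0.52778 = 1.48306 bits

H(Y|X) = H(X,Y) - H(X) = 2.55393 - 1.48306 = 1.0709 bits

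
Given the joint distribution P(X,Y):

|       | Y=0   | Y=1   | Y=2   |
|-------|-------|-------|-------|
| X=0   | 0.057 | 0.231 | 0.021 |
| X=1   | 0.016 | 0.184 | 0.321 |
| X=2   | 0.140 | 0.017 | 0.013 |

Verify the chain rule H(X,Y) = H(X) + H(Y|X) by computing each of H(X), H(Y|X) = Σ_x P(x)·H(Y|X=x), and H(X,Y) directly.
H(X) = 1.4482 bits, H(Y|X) = 1.0423 bits, H(X,Y) = 2.4905 bits

Marginal of X (row sums):
  P(X=0) = 0.057 + 0.231 + 0.021 = 0.309
  P(X=1) = 0.016 + 0.184 + 0.321 = 0.521
  P(X=2) = 0.140 + 0.017 + 0.013 = 0.170
H(X) = -[0.309·log₂(0.309) + 0.521·log₂(0.521) + 0.170·log₂(0.170)]
  = 0.52355 + 0.49008 + 0.43459 = 1.4482 bits

H(Y|X) = Σ_x P(x)·H(Y|X=x):
  X=0: P(X=0) = 0.309, P(Y|X=0) = (19/103, 77/103, 7/103) → H(Y|X=0) = 1.02723
  X=1: P(X=1) = 0.521, P(Y|X=1) = (16/521, 184/521, 321/521) → H(Y|X=1) = 1.11512
  X=2: P(X=2) = 0.170, P(Y|X=2) = (14/17, 1/10, 13/170) → H(Y|X=2) = 0.84650
H(Y|X) = 0.309·1.02723 + 0.521·1.11512 + 0.170·0.84650 = 1.0423 bits

H(X,Y) = -Σ_{x,y} P(x,y) log₂ P(x,y). Per-cell terms -P(x,y)·log₂P(x,y):
  X=0: 0.23557, 0.48834, 0.11704
  X=1: 0.09545, 0.44937, 0.52623
  X=2: 0.39711, 0.09993, 0.08145
Sum of the 9 terms: H(X,Y) = 2.4905 bits

Chain rule check:
  H(X) + H(Y|X) = 1.4482 + 1.0423 = 2.4905 bits
  H(X,Y) = 2.4905 bits
✓ Chain rule verified.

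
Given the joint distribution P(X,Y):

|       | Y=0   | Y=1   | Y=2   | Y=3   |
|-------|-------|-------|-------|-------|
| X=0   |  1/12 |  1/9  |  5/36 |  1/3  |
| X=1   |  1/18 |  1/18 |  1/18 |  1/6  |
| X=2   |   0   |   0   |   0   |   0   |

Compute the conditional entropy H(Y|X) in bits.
1.7824 bits

H(Y|X) = H(X,Y) - H(X)

H(X,Y) = -Σ_{x,y} P(x,y) log₂ P(x,y). Per-cell terms -P(x,y)·log₂P(x,y):
  X=0: 0.2987, 0.3522, 0.3956, 0.5283
  X=1: 0.2317, 0.2317, 0.2317, 0.4308
  X=2: 0.0000, 0.0000, 0.0000, 0.0000
  (cells with P = 0 contribute 0)
Sum of the 12 terms: H(X,Y) = 2.7007 bits

Marginal of X (row sums):
  P(X=0) = 1/12 + 1/9 + 5/36 + 1/3 = 2/3
  P(X=1) = 1/18 + 1/18 + 1/18 + 1/6 = 1/3
  P(X=2) = 0 + 0 + 0 + 0 = 0
H(X) = -[(2/3)·log₂(2/3) + (1/3)·log₂(1/3)]   (outcomes with P = 0 contribute 0)
  = 0.3900 + 0.5283 = 0.9183 bits

H(Y|X) = H(X,Y) - H(X) = 2.7007 - 0.9183 = 1.7824 bits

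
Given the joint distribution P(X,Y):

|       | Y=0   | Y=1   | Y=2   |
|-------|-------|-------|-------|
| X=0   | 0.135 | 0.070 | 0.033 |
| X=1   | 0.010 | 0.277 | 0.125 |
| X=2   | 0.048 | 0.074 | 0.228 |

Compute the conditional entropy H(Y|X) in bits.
1.1999 bits

H(Y|X) = H(X,Y) - H(X)

H(X,Y) = -Σ_{x,y} P(x,y) log₂ P(x,y). Per-cell terms -P(x,y)·log₂P(x,y):
  X=0: 0.3900, 0.2686, 0.1624
  X=1: 0.0664, 0.5130, 0.3750
  X=2: 0.2103, 0.2780, 0.4863
Sum of the 9 terms: H(X,Y) = 2.7500 bits

Marginal of X (row sums):
  P(X=0) = 0.135 + 0.070 + 0.033 = 0.238
  P(X=1) = 0.010 + 0.277 + 0.125 = 0.412
  P(X=2) = 0.048 + 0.074 + 0.228 = 0.350
H(X) = -[0.238·log₂(0.238) + 0.412·log₂(0.412) + 0.350·log₂(0.350)]
  = 0.4929 + 0.5271 + 0.5301 = 1.5501 bits

H(Y|X) = H(X,Y) - H(X) = 2.7500 - 1.5501 = 1.1999 bits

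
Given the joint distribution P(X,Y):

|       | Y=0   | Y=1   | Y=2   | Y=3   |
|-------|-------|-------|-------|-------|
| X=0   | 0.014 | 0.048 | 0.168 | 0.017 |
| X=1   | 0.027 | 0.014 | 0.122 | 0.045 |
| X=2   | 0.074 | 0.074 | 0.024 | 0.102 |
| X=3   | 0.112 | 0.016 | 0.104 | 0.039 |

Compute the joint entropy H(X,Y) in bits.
3.6196 bits

H(X,Y) = -Σ_{x,y} P(x,y) log₂ P(x,y). Per-cell terms -P(x,y)·log₂P(x,y):
  X=0: 0.08622, 0.21028, 0.43234, 0.09993
  X=1: 0.14069, 0.08622, 0.37028, 0.20133
  X=2: 0.27797, 0.27797, 0.12914, 0.33592
  X=3: 0.35374, 0.09545, 0.33960, 0.18253
Sum of the 16 terms: H(X,Y) = 3.6196 bits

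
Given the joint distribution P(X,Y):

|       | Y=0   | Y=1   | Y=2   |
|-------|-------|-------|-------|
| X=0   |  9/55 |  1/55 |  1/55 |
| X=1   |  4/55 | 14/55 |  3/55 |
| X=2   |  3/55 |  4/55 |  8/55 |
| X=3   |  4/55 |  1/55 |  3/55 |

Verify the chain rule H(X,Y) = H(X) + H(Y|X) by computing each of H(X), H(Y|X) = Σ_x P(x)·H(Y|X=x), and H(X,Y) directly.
H(X) = 1.9105 bits, H(Y|X) = 1.2509 bits, H(X,Y) = 3.1614 bits

Marginal of X (row sums):
  P(X=0) = 9/55 + 1/55 + 1/55 = 1/5
  P(X=1) = 4/55 + 14/55 + 3/55 = 21/55
  P(X=2) = 3/55 + 4/55 + 8/55 = 3/11
  P(X=3) = 4/55 + 1/55 + 3/55 = 8/55
H(X) = -[(1/5)·log₂(1/5) + (21/55)·log₂(21/55) + (3/11)·log₂(3/11) + (8/55)·log₂(8/55)]
  = 0.46439 + 0.53036 + 0.51122 + 0.40456 = 1.9105 bits

H(Y|X) = Σ_x P(x)·H(Y|X=x):
  X=0: P(X=0) = 1/5, P(Y|X=0) = (9/11, 1/11, 1/11) → H(Y|X=0) = 0.86586
  X=1: P(X=1) = 21/55, P(Y|X=1) = (4/21, 2/3, 1/7) → H(Y|X=1) = 1.24671
  X=2: P(X=2) = 3/11, P(Y|X=2) = (1/5, 4/15, 8/15) → H(Y|X=2) = 1.45656
  X=3: P(X=3) = 8/55, P(Y|X=3) = (1/2, 1/8, 3/8) → H(Y|X=3) = 1.40564
H(Y|X) = (1/5)·0.86586 + (21/55)·1.24671 + (3/11)·1.45656 + (8/55)·1.40564 = 1.2509 bits

H(X,Y) = -Σ_{x,y} P(x,y) log₂ P(x,y). Per-cell terms -P(x,y)·log₂P(x,y):
  X=0: 0.42733, 0.10512, 0.10512
  X=1: 0.27501, 0.50247, 0.22889
  X=2: 0.22889, 0.27501, 0.40456
  X=3: 0.27501, 0.10512, 0.22889
Sum of the 12 terms: H(X,Y) = 3.1614 bits

Chain rule check:
  H(X) + H(Y|X) = 1.9105 + 1.2509 = 3.1614 bits
  H(X,Y) = 3.1614 bits
✓ Chain rule verified.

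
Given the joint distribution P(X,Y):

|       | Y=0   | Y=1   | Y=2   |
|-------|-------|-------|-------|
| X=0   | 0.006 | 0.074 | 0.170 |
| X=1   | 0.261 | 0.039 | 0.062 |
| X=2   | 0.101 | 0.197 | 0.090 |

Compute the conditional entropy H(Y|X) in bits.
1.2417 bits

H(Y|X) = H(X,Y) - H(X)

H(X,Y) = -Σ_{x,y} P(x,y) log₂ P(x,y). Per-cell terms -P(x,y)·log₂P(x,y):
  X=0: 0.04428, 0.27797, 0.43459
  X=1: 0.50579, 0.18253, 0.24872
  X=2: 0.33406, 0.46172, 0.31265
Sum of the 9 terms: H(X,Y) = 2.8023 bits

Marginal of X (row sums):
  P(X=0) = 0.006 + 0.074 + 0.170 = 0.250
  P(X=1) = 0.261 + 0.039 + 0.062 = 0.362
  P(X=2) = 0.101 + 0.197 + 0.090 = 0.388
H(X) = -[0.250·log₂(0.250) + 0.362·log₂(0.362) + 0.388·log₂(0.388)]
  = 0.50000 + 0.53067 + 0.52996 = 1.5606 bits

H(Y|X) = H(X,Y) - H(X) = 2.8023 - 1.5606 = 1.2417 bits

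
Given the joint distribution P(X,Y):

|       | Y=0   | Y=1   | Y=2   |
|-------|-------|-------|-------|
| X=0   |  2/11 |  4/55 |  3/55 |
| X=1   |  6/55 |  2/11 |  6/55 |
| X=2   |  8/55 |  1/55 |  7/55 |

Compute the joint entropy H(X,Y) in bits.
2.9838 bits

H(X,Y) = -Σ_{x,y} P(x,y) log₂ P(x,y). Per-cell terms -P(x,y)·log₂P(x,y):
  X=0: 0.44717, 0.27501, 0.22889
  X=1: 0.34870, 0.44717, 0.34870
  X=2: 0.40456, 0.10512, 0.37851
Sum of the 9 terms: H(X,Y) = 2.9838 bits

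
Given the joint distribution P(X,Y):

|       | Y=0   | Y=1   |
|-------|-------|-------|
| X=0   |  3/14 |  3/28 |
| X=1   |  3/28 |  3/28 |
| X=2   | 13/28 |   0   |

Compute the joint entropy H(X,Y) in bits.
2.0259 bits

H(X,Y) = -Σ_{x,y} P(x,y) log₂ P(x,y). Per-cell terms -P(x,y)·log₂P(x,y):
  X=0: 0.47623, 0.34526
  X=1: 0.34526, 0.34526
  X=2: 0.51392, 0.00000
  (cells with P = 0 contribute 0)
Sum of the 6 terms: H(X,Y) = 2.0259 bits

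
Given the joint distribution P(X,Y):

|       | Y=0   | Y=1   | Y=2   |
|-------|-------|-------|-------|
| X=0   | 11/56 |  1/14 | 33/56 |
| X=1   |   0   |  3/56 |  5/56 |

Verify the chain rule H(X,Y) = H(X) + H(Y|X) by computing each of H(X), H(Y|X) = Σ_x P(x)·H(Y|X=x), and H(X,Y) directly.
H(X) = 0.5917 bits, H(Y|X) = 1.1285 bits, H(X,Y) = 1.7202 bits

Marginal of X (row sums):
  P(X=0) = 11/56 + 1/14 + 33/56 = 6/7
  P(X=1) = 0 + 3/56 + 5/56 = 1/7
H(X) = -[(6/7)·log₂(6/7) + (1/7)·log₂(1/7)]
  = 0.1906 + 0.4011 = 0.5917 bits

H(Y|X) = Σ_x P(x)·H(Y|X=x):
  X=0: P(X=0) = 6/7, P(Y|X=0) = (11/48, 1/12, 11/16) → H(Y|X=0) = 1.1575
  X=1: P(X=1) = 1/7, P(Y|X=1) = (0, 3/8, 5/8) → H(Y|X=1) = 0.9544
H(Y|X) = (6/7)·1.1575 + (1/7)·0.9544 = 1.1285 bits

H(X,Y) = -Σ_{x,y} P(x,y) log₂ P(x,y). Per-cell terms -P(x,y)·log₂P(x,y):
  X=0: 0.4612, 0.2720, 0.4496
  X=1: 0.0000, 0.2262, 0.3112
  (cells with P = 0 contribute 0)
Sum of the 6 terms: H(X,Y) = 1.7202 bits

Chain rule check:
  H(X) + H(Y|X) = 0.5917 + 1.1285 = 1.7202 bits
  H(X,Y) = 1.7202 bits
✓ Chain rule verified.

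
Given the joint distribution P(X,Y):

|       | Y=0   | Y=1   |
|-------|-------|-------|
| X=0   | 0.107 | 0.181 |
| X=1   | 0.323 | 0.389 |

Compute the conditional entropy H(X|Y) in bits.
0.8620 bits

H(X|Y) = H(X,Y) - H(Y)

H(X,Y) = -Σ_{x,y} P(x,y) log₂ P(x,y). Per-cell terms -P(x,y)·log₂P(x,y):
  X=0: 0.34500, 0.44633
  X=1: 0.52662, 0.52988
Sum of the 4 terms: H(X,Y) = 1.8478 bits

Marginal of Y (column sums):
  P(Y=0) = 0.107 + 0.323 = 0.430
  P(Y=1) = 0.181 + 0.389 = 0.570
H(Y) = -[0.430·log₂(0.430) + 0.570·log₂(0.570)]
  = 0.52356 + 0.46225 = 0.9858 bits

H(X|Y) = H(X,Y) - H(Y) = 1.8478 - 0.9858 = 0.8620 bits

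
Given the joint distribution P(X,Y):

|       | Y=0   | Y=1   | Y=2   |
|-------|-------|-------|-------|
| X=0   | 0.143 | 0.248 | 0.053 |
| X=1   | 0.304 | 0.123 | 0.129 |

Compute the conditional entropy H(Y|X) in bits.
1.4090 bits

H(Y|X) = H(X,Y) - H(X)

H(X,Y) = -Σ_{x,y} P(x,y) log₂ P(x,y). Per-cell terms -P(x,y)·log₂P(x,y):
  X=0: 0.4012456, 0.4988738, 0.2246068
  X=1: 0.5222285, 0.3718622, 0.3811379
Sum of the 6 terms: H(X,Y) = 2.399955 bits

Marginal of X (row sums):
  P(X=0) = 0.143 + 0.248 + 0.053 = 0.444
  P(X=1) = 0.304 + 0.123 + 0.129 = 0.556
H(X) = -[0.444·log₂(0.444) + 0.556·log₂(0.556)]
  = 0.5200876 + 0.4708448 = 0.990932 bits

H(Y|X) = H(X,Y) - H(X) = 2.399955 - 0.990932 = 1.4090 bits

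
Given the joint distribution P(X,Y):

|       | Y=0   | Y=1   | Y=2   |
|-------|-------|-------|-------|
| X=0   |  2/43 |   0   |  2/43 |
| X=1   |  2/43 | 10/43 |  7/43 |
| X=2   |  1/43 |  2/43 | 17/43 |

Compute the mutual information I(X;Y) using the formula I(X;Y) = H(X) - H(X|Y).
0.2720 bits

I(X;Y) = H(X) - H(X|Y)

Marginal of X (row sums):
  P(X=0) = 2/43 + 0 + 2/43 = 4/43
  P(X=1) = 2/43 + 10/43 + 7/43 = 19/43
  P(X=2) = 1/43 + 2/43 + 17/43 = 20/43
H(X) = -[(4/43)·log₂(4/43) + (19/43)·log₂(19/43) + (20/43)·log₂(20/43)]
  = 0.3187 + 0.5207 + 0.5136 = 1.3530 bits

Marginal of Y (column sums):
  P(Y=0) = 2/43 + 2/43 + 1/43 = 5/43
  P(Y=1) = 0 + 10/43 + 2/43 = 12/43
  P(Y=2) = 2/43 + 7/43 + 17/43 = 26/43
H(X|Y) = Σ_y P(y)·H(X|Y=y):
  Y=0: P(Y=0) = 5/43, P(X|Y=0) = (2/5, 2/5, 1/5) → H(X|Y=0) = 1.5219
  Y=1: P(Y=1) = 12/43, P(X|Y=1) = (0, 5/6, 1/6) → H(X|Y=1) = 0.6500
  Y=2: P(Y=2) = 26/43, P(X|Y=2) = (1/13, 7/26, 17/26) → H(X|Y=2) = 1.1951
H(X|Y) = (5/43)·1.5219 + (12/43)·0.6500 + (26/43)·1.1951 = 1.0810 bits

I(X;Y) = H(X) - H(X|Y) = 1.3530 - 1.0810 = 0.2720 bits

Cross-check via I(X;Y) = H(X) + H(Y) - H(X,Y): computing H(Y) from the column sums and H(X,Y) from the 9 cells in the same way gives H(Y) = 1.3137 bits and H(X,Y) = 2.3947 bits, so
I(X;Y) = 1.3530 + 1.3137 - 2.3947 = 0.2720 bits ✓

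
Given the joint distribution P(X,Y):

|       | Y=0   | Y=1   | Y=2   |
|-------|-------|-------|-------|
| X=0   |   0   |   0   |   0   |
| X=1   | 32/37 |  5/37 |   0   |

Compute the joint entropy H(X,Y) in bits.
0.5714 bits

H(X,Y) = -Σ_{x,y} P(x,y) log₂ P(x,y). Per-cell terms -P(x,y)·log₂P(x,y):
  X=0: 0.00000, 0.00000, 0.00000
  X=1: 0.18115, 0.39021, 0.00000
  (cells with P = 0 contribute 0)
Sum of the 6 terms: H(X,Y) = 0.5714 bits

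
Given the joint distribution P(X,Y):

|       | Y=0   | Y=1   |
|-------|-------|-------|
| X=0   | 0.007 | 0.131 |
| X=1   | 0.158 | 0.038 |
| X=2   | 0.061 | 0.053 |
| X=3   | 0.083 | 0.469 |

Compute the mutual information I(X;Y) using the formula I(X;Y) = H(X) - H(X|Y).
0.2623 bits

I(X;Y) = H(X) - H(X|Y)

Marginal of X (row sums):
  P(X=0) = 0.007 + 0.131 = 0.138
  P(X=1) = 0.158 + 0.038 = 0.196
  P(X=2) = 0.061 + 0.053 = 0.114
  P(X=3) = 0.083 + 0.469 = 0.552
H(X) = -[0.138·log₂(0.138) + 0.196·log₂(0.196) + 0.114·log₂(0.114) + 0.552·log₂(0.552)]
  = 0.39430 + 0.46081 + 0.35715 + 0.47321 = 1.6855 bits

Marginal of Y (column sums):
  P(Y=0) = 0.007 + 0.158 + 0.061 + 0.083 = 0.309
  P(Y=1) = 0.131 + 0.038 + 0.053 + 0.469 = 0.691
H(X|Y) = Σ_y P(y)·H(X|Y=y):
  Y=0: P(Y=0) = 0.309, P(X|Y=0) = (7/309, 158/309, 61/309, 83/309) → H(X|Y=0) = 1.59006
  Y=1: P(Y=1) = 0.691, P(X|Y=1) = (131/691, 38/691, 53/691, 469/691) → H(X|Y=1) = 1.34857
H(X|Y) = 0.309·1.59006 + 0.691·1.34857 = 1.4232 bits

I(X;Y) = H(X) - H(X|Y) = 1.6855 - 1.4232 = 0.2623 bits

Cross-check via I(X;Y) = H(X) + H(Y) - H(X,Y): computing H(Y) from the column sums and H(X,Y) from the 8 cells in the same way gives H(Y) = 0.8920 bits and H(X,Y) = 2.3152 bits, so
I(X;Y) = 1.6855 + 0.8920 - 2.3152 = 0.2623 bits ✓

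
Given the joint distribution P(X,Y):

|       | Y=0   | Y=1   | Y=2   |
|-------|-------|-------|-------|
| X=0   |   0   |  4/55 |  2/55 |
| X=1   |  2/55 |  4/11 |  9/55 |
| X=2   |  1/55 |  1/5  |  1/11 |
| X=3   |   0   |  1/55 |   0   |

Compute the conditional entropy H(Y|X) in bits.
1.1263 bits

H(Y|X) = H(X,Y) - H(X)

H(X,Y) = -Σ_{x,y} P(x,y) log₂ P(x,y). Per-cell terms -P(x,y)·log₂P(x,y):
  X=0: 0.0000, 0.2750, 0.1739
  X=1: 0.1739, 0.5307, 0.4273
  X=2: 0.1051, 0.4644, 0.3145
  X=3: 0.0000, 0.1051, 0.0000
  (cells with P = 0 contribute 0)
Sum of the 12 terms: H(X,Y) = 2.5699 bits

Marginal of X (row sums):
  P(X=0) = 0 + 4/55 + 2/55 = 6/55
  P(X=1) = 2/55 + 4/11 + 9/55 = 31/55
  P(X=2) = 1/55 + 1/5 + 1/11 = 17/55
  P(X=3) = 0 + 1/55 + 0 = 1/55
H(X) = -[(6/55)·log₂(6/55) + (31/55)·log₂(31/55) + (17/55)·log₂(17/55) + (1/55)·log₂(1/55)]
  = 0.3487 + 0.4662 + 0.5236 + 0.1051 = 1.4436 bits

H(Y|X) = H(X,Y) - H(X) = 2.5699 - 1.4436 = 1.1263 bits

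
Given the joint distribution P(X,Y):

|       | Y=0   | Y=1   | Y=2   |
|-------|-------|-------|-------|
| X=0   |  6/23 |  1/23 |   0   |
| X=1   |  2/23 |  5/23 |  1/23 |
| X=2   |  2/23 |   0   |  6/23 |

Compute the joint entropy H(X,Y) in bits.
2.4962 bits

H(X,Y) = -Σ_{x,y} P(x,y) log₂ P(x,y). Per-cell terms -P(x,y)·log₂P(x,y):
  X=0: 0.5057, 0.1967, 0.0000
  X=1: 0.3064, 0.4786, 0.1967
  X=2: 0.3064, 0.0000, 0.5057
  (cells with P = 0 contribute 0)
Sum of the 9 terms: H(X,Y) = 2.4962 bits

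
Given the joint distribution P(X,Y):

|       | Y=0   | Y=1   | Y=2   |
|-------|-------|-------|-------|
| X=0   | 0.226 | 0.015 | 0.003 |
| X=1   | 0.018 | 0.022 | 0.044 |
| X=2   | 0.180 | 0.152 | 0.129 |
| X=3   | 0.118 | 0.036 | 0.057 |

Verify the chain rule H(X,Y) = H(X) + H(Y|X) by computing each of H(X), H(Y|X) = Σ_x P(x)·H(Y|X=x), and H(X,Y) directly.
H(X) = 1.7854 bits, H(Y|X) = 1.2509 bits, H(X,Y) = 3.0363 bits

Marginal of X (row sums):
  P(X=0) = 0.226 + 0.015 + 0.003 = 0.244
  P(X=1) = 0.018 + 0.022 + 0.044 = 0.084
  P(X=2) = 0.180 + 0.152 + 0.129 = 0.461
  P(X=3) = 0.118 + 0.036 + 0.057 = 0.211
H(X) = -[0.244·log₂(0.244) + 0.084·log₂(0.084) + 0.461·log₂(0.461) + 0.211·log₂(0.211)]
  = 0.49655 + 0.30017 + 0.51501 + 0.47363 = 1.7854 bits

H(Y|X) = Σ_x P(x)·H(Y|X=x):
  X=0: P(X=0) = 0.244, P(Y|X=0) = (113/122, 15/244, 3/244) → H(Y|X=0) = 0.42779
  X=1: P(X=1) = 0.084, P(Y|X=1) = (3/14, 11/42, 11/21) → H(Y|X=1) = 1.47111
  X=2: P(X=2) = 0.461, P(Y|X=2) = (180/461, 152/461, 129/461) → H(Y|X=2) = 1.57169
  X=3: P(X=3) = 0.211, P(Y|X=3) = (118/211, 36/211, 57/211) → H(Y|X=3) = 1.41426
H(Y|X) = 0.244·0.42779 + 0.084·1.47111 + 0.461·1.57169 + 0.211·1.41426 = 1.2509 bits

H(X,Y) = -Σ_{x,y} P(x,y) log₂ P(x,y). Per-cell terms -P(x,y)·log₂P(x,y):
  X=0: 0.48491, 0.09088, 0.02514
  X=1: 0.10433, 0.12114, 0.19828
  X=2: 0.44531, 0.41311, 0.38114
  X=3: 0.36381, 0.17265, 0.23557
Sum of the 12 terms: H(X,Y) = 3.0363 bits

Chain rule check:
  H(X) + H(Y|X) = 1.7854 + 1.2509 = 3.0363 bits
  H(X,Y) = 3.0363 bits
✓ Chain rule verified.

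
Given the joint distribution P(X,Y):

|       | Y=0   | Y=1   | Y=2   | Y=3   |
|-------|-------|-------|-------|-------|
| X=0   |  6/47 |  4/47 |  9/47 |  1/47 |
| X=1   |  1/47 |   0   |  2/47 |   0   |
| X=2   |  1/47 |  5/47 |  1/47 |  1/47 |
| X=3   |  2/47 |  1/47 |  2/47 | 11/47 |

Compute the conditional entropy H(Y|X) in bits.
1.5211 bits

H(Y|X) = H(X,Y) - H(X)

H(X,Y) = -Σ_{x,y} P(x,y) log₂ P(x,y). Per-cell terms -P(x,y)·log₂P(x,y):
  X=0: 0.379101, 0.302518, 0.456638, 0.118183
  X=1: 0.118183, 0.000000, 0.193812, 0.000000
  X=2: 0.118183, 0.343900, 0.118183, 0.118183
  X=3: 0.193812, 0.118183, 0.193812, 0.490356
  (cells with P = 0 contribute 0)
Sum of the 16 terms: H(X,Y) = 3.26305 bits

Marginal of X (row sums):
  P(X=0) = 6/47 + 4/47 + 9/47 + 1/47 = 20/47
  P(X=1) = 1/47 + 0 + 2/47 + 0 = 3/47
  P(X=2) = 1/47 + 5/47 + 1/47 + 1/47 = 8/47
  P(X=3) = 2/47 + 1/47 + 2/47 + 11/47 = 16/47
H(X) = -[(20/47)·log₂(20/47) + (3/47)·log₂(3/47) + (8/47)·log₂(8/47) + (16/47)·log₂(16/47)]
  = 0.524536 + 0.253380 + 0.434824 + 0.529222 = 1.74196 bits

H(Y|X) = H(X,Y) - H(X) = 3.26305 - 1.74196 = 1.5211 bits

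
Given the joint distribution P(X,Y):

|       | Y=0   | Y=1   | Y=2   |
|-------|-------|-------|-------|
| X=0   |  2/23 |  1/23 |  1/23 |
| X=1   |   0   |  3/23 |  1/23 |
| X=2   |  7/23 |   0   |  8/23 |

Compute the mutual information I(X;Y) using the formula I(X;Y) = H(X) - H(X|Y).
0.4390 bits

I(X;Y) = H(X) - H(X|Y)

Marginal of X (row sums):
  P(X=0) = 2/23 + 1/23 + 1/23 = 4/23
  P(X=1) = 0 + 3/23 + 1/23 = 4/23
  P(X=2) = 7/23 + 0 + 8/23 = 15/23
H(X) = -[(4/23)·log₂(4/23) + (4/23)·log₂(4/23) + (15/23)·log₂(15/23)]
  = 0.43888 + 0.43888 + 0.40218 = 1.27994 bits

Marginal of Y (column sums):
  P(Y=0) = 2/23 + 0 + 7/23 = 9/23
  P(Y=1) = 1/23 + 3/23 + 0 = 4/23
  P(Y=2) = 1/23 + 1/23 + 8/23 = 10/23
H(X|Y) = Σ_y P(y)·H(X|Y=y):
  Y=0: P(Y=0) = 9/23, P(X|Y=0) = (2/9, 0, 7/9) → H(X|Y=0) = 0.76420
  Y=1: P(Y=1) = 4/23, P(X|Y=1) = (1/4, 3/4, 0) → H(X|Y=1) = 0.81128
  Y=2: P(Y=2) = 10/23, P(X|Y=2) = (1/10, 1/10, 4/5) → H(X|Y=2) = 0.92193
H(X|Y) = (9/23)·0.76420 + (4/23)·0.81128 + (10/23)·0.92193 = 0.84097 bits

I(X;Y) = H(X) - H(X|Y) = 1.27994 - 0.84097 = 0.4390 bits

Cross-check via I(X;Y) = H(X) + H(Y) - H(X,Y): computing H(Y) from the column sums and H(X,Y) from the 9 cells in the same way gives H(Y) = 1.49101 bits and H(X,Y) = 2.33198 bits, so
I(X;Y) = 1.27994 + 1.49101 - 2.33198 = 0.4390 bits ✓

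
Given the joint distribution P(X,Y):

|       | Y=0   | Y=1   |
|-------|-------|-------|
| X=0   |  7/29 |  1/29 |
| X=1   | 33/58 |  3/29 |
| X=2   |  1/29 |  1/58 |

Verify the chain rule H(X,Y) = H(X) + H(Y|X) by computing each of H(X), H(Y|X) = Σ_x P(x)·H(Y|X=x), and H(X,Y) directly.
H(X) = 1.1186 bits, H(Y|X) = 0.6139 bits, H(X,Y) = 1.7325 bits

Marginal of X (row sums):
  P(X=0) = 7/29 + 1/29 = 8/29
  P(X=1) = 33/58 + 3/29 = 39/58
  P(X=2) = 1/29 + 1/58 = 3/58
H(X) = -[(8/29)·log₂(8/29) + (39/58)·log₂(39/58) + (3/58)·log₂(3/58)]
  = 0.51255 + 0.38501 + 0.22102 = 1.1186 bits

H(Y|X) = Σ_x P(x)·H(Y|X=x):
  X=0: P(X=0) = 8/29, P(Y|X=0) = (7/8, 1/8) → H(Y|X=0) = 0.54356
  X=1: P(X=1) = 39/58, P(Y|X=1) = (11/13, 2/13) → H(Y|X=1) = 0.61938
  X=2: P(X=2) = 3/58, P(Y|X=2) = (2/3, 1/3) → H(Y|X=2) = 0.91830
H(Y|X) = (8/29)·0.54356 + (39/58)·0.61938 + (3/58)·0.91830 = 0.6139 bits

H(X,Y) = -Σ_{x,y} P(x,y) log₂ P(x,y). Per-cell terms -P(x,y)·log₂P(x,y):
  X=0: 0.49498, 0.16752
  X=1: 0.46290, 0.33859
  X=2: 0.16752, 0.10100
Sum of the 6 terms: H(X,Y) = 1.7325 bits

Chain rule check:
  H(X) + H(Y|X) = 1.1186 + 0.6139 = 1.7325 bits
  H(X,Y) = 1.7325 bits
✓ Chain rule verified.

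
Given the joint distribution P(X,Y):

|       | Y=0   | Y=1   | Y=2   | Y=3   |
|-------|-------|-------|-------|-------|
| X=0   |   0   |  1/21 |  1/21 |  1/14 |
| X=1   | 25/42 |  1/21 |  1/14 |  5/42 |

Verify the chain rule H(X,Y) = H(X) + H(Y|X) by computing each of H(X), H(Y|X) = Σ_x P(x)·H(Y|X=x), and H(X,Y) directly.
H(X) = 0.6500 bits, H(Y|X) = 1.3324 bits, H(X,Y) = 1.9824 bits

Marginal of X (row sums):
  P(X=0) = 0 + 1/21 + 1/21 + 1/14 = 1/6
  P(X=1) = 25/42 + 1/21 + 1/14 + 5/42 = 5/6
H(X) = -[(1/6)·log₂(1/6) + (5/6)·log₂(5/6)]
  = 0.43083 + 0.21920 = 0.6500 bits

H(Y|X) = Σ_x P(x)·H(Y|X=x):
  X=0: P(X=0) = 1/6, P(Y|X=0) = (0, 2/7, 2/7, 3/7) → H(Y|X=0) = 1.55666
  X=1: P(X=1) = 5/6, P(Y|X=1) = (5/7, 2/35, 3/35, 1/7) → H(Y|X=1) = 1.28754
H(Y|X) = (1/6)·1.55666 + (5/6)·1.28754 = 1.3324 bits

H(X,Y) = -Σ_{x,y} P(x,y) log₂ P(x,y). Per-cell terms -P(x,y)·log₂P(x,y):
  X=0: 0.00000, 0.20916, 0.20916, 0.27195
  X=1: 0.44551, 0.20916, 0.27195, 0.36552
  (cells with P = 0 contribute 0)
Sum of the 8 terms: H(X,Y) = 1.9824 bits

Chain rule check:
  H(X) + H(Y|X) = 0.6500 + 1.3324 = 1.9824 bits
  H(X,Y) = 1.9824 bits
✓ Chain rule verified.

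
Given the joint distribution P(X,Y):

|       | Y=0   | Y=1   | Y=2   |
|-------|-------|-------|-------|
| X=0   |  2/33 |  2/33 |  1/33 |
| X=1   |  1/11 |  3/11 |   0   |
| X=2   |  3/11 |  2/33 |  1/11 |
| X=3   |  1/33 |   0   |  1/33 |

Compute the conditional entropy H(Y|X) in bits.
1.1322 bits

H(Y|X) = H(X,Y) - H(X)

H(X,Y) = -Σ_{x,y} P(x,y) log₂ P(x,y). Per-cell terms -P(x,y)·log₂P(x,y):
  X=0: 0.245115, 0.245115, 0.152860
  X=1: 0.314494, 0.511219, 0.000000
  X=2: 0.511219, 0.245115, 0.314494
  X=3: 0.152860, 0.000000, 0.152860
  (cells with P = 0 contribute 0)
Sum of the 12 terms: H(X,Y) = 2.84535 bits

Marginal of X (row sums):
  P(X=0) = 2/33 + 2/33 + 1/33 = 5/33
  P(X=1) = 1/11 + 3/11 + 0 = 4/11
  P(X=2) = 3/11 + 2/33 + 1/11 = 14/33
  P(X=3) = 1/33 + 0 + 1/33 = 2/33
H(X) = -[(5/33)·log₂(5/33) + (4/11)·log₂(4/11) + (14/33)·log₂(14/33) + (2/33)·log₂(2/33)]
  = 0.412495 + 0.530702 + 0.524805 + 0.245115 = 1.71312 bits

H(Y|X) = H(X,Y) - H(X) = 2.84535 - 1.71312 = 1.1322 bits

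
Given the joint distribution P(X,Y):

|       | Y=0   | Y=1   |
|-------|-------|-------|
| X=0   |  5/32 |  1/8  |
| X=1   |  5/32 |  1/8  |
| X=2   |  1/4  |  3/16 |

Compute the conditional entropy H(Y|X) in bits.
0.9885 bits

H(Y|X) = H(X,Y) - H(X)

H(X,Y) = -Σ_{x,y} P(x,y) log₂ P(x,y). Per-cell terms -P(x,y)·log₂P(x,y):
  X=0: 0.41845, 0.37500
  X=1: 0.41845, 0.37500
  X=2: 0.50000, 0.45282
Sum of the 6 terms: H(X,Y) = 2.5397 bits

Marginal of X (row sums):
  P(X=0) = 5/32 + 1/8 = 9/32
  P(X=1) = 5/32 + 1/8 = 9/32
  P(X=2) = 1/4 + 3/16 = 7/16
H(X) = -[(9/32)·log₂(9/32) + (9/32)·log₂(9/32) + (7/16)·log₂(7/16)]
  = 0.51471 + 0.51471 + 0.52178 = 1.5512 bits

H(Y|X) = H(X,Y) - H(X) = 2.5397 - 1.5512 = 0.9885 bits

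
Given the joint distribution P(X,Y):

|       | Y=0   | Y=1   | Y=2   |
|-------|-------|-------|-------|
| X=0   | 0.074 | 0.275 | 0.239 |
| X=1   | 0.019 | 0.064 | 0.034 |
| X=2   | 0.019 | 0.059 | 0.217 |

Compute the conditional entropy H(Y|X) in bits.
1.3077 bits

H(Y|X) = H(X,Y) - H(X)

H(X,Y) = -Σ_{x,y} P(x,y) log₂ P(x,y). Per-cell terms -P(x,y)·log₂P(x,y):
  X=0: 0.2779685, 0.5121865, 0.4935153
  X=1: 0.1086393, 0.2538102, 0.1658629
  X=2: 0.1086393, 0.2409053, 0.4783186
Sum of the 9 terms: H(X,Y) = 2.6398459 bits

Marginal of X (row sums):
  P(X=0) = 0.074 + 0.275 + 0.239 = 0.588
  P(X=1) = 0.019 + 0.064 + 0.034 = 0.117
  P(X=2) = 0.019 + 0.059 + 0.217 = 0.295
H(X) = -[0.588·log₂(0.588) + 0.117·log₂(0.117) + 0.295·log₂(0.295)]
  = 0.4504738 + 0.3621641 + 0.5195579 = 1.3321958 bits

H(Y|X) = H(X,Y) - H(X) = 2.6398459 - 1.3321958 = 1.3077 bits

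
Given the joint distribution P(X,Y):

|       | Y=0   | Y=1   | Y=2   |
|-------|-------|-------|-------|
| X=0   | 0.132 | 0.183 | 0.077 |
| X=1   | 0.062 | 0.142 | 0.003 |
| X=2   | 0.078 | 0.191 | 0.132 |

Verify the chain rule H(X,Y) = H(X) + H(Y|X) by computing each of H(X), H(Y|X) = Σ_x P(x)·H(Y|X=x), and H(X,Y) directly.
H(X) = 1.5286 bits, H(Y|X) = 1.3928 bits, H(X,Y) = 2.9214 bits

Marginal of X (row sums):
  P(X=0) = 0.132 + 0.183 + 0.077 = 0.392
  P(X=1) = 0.062 + 0.142 + 0.003 = 0.207
  P(X=2) = 0.078 + 0.191 + 0.132 = 0.401
H(X) = -[0.392·log₂(0.392) + 0.207·log₂(0.207) + 0.401·log₂(0.401)]
  = 0.5296 + 0.4704 + 0.5286 = 1.5286 bits

H(Y|X) = Σ_x P(x)·H(Y|X=x):
  X=0: P(X=0) = 0.392, P(Y|X=0) = (33/98, 183/392, 11/56) → H(Y|X=0) = 1.5030
  X=1: P(X=1) = 0.207, P(Y|X=1) = (62/207, 142/207, 1/69) → H(Y|X=1) = 0.9825
  X=2: P(X=2) = 0.401, P(Y|X=2) = (78/401, 191/401, 132/401) → H(Y|X=2) = 1.4968
H(Y|X) = 0.392·1.5030 + 0.207·0.9825 + 0.401·1.4968 = 1.3928 bits

H(X,Y) = -Σ_{x,y} P(x,y) log₂ P(x,y). Per-cell terms -P(x,y)·log₂P(x,y):
  X=0: 0.3856, 0.4484, 0.2848
  X=1: 0.2487, 0.3999, 0.0251
  X=2: 0.2871, 0.4562, 0.3856
Sum of the 9 terms: H(X,Y) = 2.9214 bits

Chain rule check:
  H(X) + H(Y|X) = 1.5286 + 1.3928 = 2.9214 bits
  H(X,Y) = 2.9214 bits
✓ Chain rule verified.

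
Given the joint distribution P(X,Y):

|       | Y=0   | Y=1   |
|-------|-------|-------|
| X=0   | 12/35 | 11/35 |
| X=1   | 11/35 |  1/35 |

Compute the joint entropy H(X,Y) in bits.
1.7257 bits

H(X,Y) = -Σ_{x,y} P(x,y) log₂ P(x,y). Per-cell terms -P(x,y)·log₂P(x,y):
  X=0: 0.5295, 0.5248
  X=1: 0.5248, 0.1466
Sum of the 4 terms: H(X,Y) = 1.7257 bits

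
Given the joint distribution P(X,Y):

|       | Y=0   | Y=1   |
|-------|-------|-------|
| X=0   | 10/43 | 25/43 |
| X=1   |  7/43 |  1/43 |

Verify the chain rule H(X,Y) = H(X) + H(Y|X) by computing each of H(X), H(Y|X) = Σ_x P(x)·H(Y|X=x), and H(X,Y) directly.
H(X) = 0.6931 bits, H(Y|X) = 0.8037 bits, H(X,Y) = 1.4968 bits

Marginal of X (row sums):
  P(X=0) = 10/43 + 25/43 = 35/43
  P(X=1) = 7/43 + 1/43 = 8/43
H(X) = -[(35/43)·log₂(35/43) + (8/43)·log₂(8/43)]
  = 0.2417 + 0.4514 = 0.6931 bits

H(Y|X) = Σ_x P(x)·H(Y|X=x):
  X=0: P(X=0) = 35/43, P(Y|X=0) = (2/7, 5/7) → H(Y|X=0) = 0.8631
  X=1: P(X=1) = 8/43, P(Y|X=1) = (7/8, 1/8) → H(Y|X=1) = 0.5436
H(Y|X) = (35/43)·0.8631 + (8/43)·0.5436 = 0.8037 bits

H(X,Y) = -Σ_{x,y} P(x,y) log₂ P(x,y). Per-cell terms -P(x,y)·log₂P(x,y):
  X=0: 0.4894, 0.4549
  X=1: 0.4263, 0.1262
Sum of the 4 terms: H(X,Y) = 1.4968 bits

Chain rule check:
  H(X) + H(Y|X) = 0.6931 + 0.8037 = 1.4968 bits
  H(X,Y) = 1.4968 bits
✓ Chain rule verified.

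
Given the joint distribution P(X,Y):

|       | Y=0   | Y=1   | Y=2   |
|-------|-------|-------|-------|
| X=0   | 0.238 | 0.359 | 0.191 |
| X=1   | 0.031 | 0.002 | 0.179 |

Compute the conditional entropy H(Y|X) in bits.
1.3519 bits

H(Y|X) = H(X,Y) - H(X)

H(X,Y) = -Σ_{x,y} P(x,y) log₂ P(x,y). Per-cell terms -P(x,y)·log₂P(x,y):
  X=0: 0.49289, 0.53058, 0.45618
  X=1: 0.15536, 0.01793, 0.44427
Sum of the 6 terms: H(X,Y) = 2.0972 bits

Marginal of X (row sums):
  P(X=0) = 0.238 + 0.359 + 0.191 = 0.788
  P(X=1) = 0.031 + 0.002 + 0.179 = 0.212
H(X) = -[0.788·log₂(0.788) + 0.212·log₂(0.212)]
  = 0.27086 + 0.47443 = 0.7453 bits

H(Y|X) = H(X,Y) - H(X) = 2.0972 - 0.7453 = 1.3519 bits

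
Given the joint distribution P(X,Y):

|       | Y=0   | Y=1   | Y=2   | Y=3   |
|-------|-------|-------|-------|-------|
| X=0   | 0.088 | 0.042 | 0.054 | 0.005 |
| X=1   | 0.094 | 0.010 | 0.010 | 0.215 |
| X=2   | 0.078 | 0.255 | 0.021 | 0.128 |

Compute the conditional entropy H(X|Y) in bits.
1.1224 bits

H(X|Y) = H(X,Y) - H(Y)

H(X,Y) = -Σ_{x,y} P(x,y) log₂ P(x,y). Per-cell terms -P(x,y)·log₂P(x,y):
  X=0: 0.30856, 0.19209, 0.22739, 0.03822
  X=1: 0.32065, 0.06644, 0.06644, 0.47678
  X=2: 0.28707, 0.50271, 0.11704, 0.37962
Sum of the 12 terms: H(X,Y) = 2.9830 bits

Marginal of Y (column sums):
  P(Y=0) = 0.088 + 0.094 + 0.078 = 0.260
  P(Y=1) = 0.042 + 0.010 + 0.255 = 0.307
  P(Y=2) = 0.054 + 0.010 + 0.021 = 0.085
  P(Y=3) = 0.005 + 0.215 + 0.128 = 0.348
H(Y) = -[0.260·log₂(0.260) + 0.307·log₂(0.307) + 0.085·log₂(0.085) + 0.348·log₂(0.348)]
  = 0.50529 + 0.52303 + 0.30229 + 0.52995 = 1.8606 bits

H(X|Y) = H(X,Y) - H(Y) = 2.9830 - 1.8606 = 1.1224 bits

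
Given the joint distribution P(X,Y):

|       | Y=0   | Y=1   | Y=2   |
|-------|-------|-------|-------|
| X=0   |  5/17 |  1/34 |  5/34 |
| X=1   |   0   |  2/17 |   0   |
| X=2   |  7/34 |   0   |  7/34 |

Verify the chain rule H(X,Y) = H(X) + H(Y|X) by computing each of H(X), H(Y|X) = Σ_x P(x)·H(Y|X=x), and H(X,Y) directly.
H(X) = 1.4021 bits, H(Y|X) = 0.9756 bits, H(X,Y) = 2.3777 bits

Marginal of X (row sums):
  P(X=0) = 5/17 + 1/34 + 5/34 = 8/17
  P(X=1) = 0 + 2/17 + 0 = 2/17
  P(X=2) = 7/34 + 0 + 7/34 = 7/17
H(X) = -[(8/17)·log₂(8/17) + (2/17)·log₂(2/17) + (7/17)·log₂(7/17)]
  = 0.51175 + 0.36323 + 0.52710 = 1.4021 bits

H(Y|X) = Σ_x P(x)·H(Y|X=x):
  X=0: P(X=0) = 8/17, P(Y|X=0) = (5/8, 1/16, 5/16) → H(Y|X=0) = 1.19819
  X=1: P(X=1) = 2/17, P(Y|X=1) = (0, 1, 0) → H(Y|X=1) = 0.00000
  X=2: P(X=2) = 7/17, P(Y|X=2) = (1/2, 0, 1/2) → H(Y|X=2) = 1.00000
H(Y|X) = (8/17)·1.19819 + (2/17)·0.00000 + (7/17)·1.00000 = 0.9756 bits

H(X,Y) = -Σ_{x,y} P(x,y) log₂ P(x,y). Per-cell terms -P(x,y)·log₂P(x,y):
  X=0: 0.51927, 0.14963, 0.40670
  X=1: 0.00000, 0.36323, 0.00000
  X=2: 0.46943, 0.00000, 0.46943
  (cells with P = 0 contribute 0)
Sum of the 9 terms: H(X,Y) = 2.3777 bits

Chain rule check:
  H(X) + H(Y|X) = 1.4021 + 0.9756 = 2.3777 bits
  H(X,Y) = 2.3777 bits
✓ Chain rule verified.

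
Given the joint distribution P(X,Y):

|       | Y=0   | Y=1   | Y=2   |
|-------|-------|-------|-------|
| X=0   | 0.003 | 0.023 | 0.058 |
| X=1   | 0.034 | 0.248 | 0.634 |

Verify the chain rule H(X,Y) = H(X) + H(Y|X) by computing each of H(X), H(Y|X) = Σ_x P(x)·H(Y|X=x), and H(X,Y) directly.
H(X) = 0.4161 bits, H(Y|X) = 1.0540 bits, H(X,Y) = 1.4701 bits

Marginal of X (row sums):
  P(X=0) = 0.003 + 0.023 + 0.058 = 0.084
  P(X=1) = 0.034 + 0.248 + 0.634 = 0.916
H(X) = -[0.084·log₂(0.084) + 0.916·log₂(0.916)]
  = 0.30017 + 0.11595 = 0.4161 bits

H(Y|X) = Σ_x P(x)·H(Y|X=x):
  X=0: P(X=0) = 0.084, P(Y|X=0) = (1/28, 23/84, 29/42) → H(Y|X=0) = 1.05232
  X=1: P(X=1) = 0.916, P(Y|X=1) = (17/458, 62/229, 317/458) → H(Y|X=1) = 1.05416
H(Y|X) = 0.084·1.05232 + 0.916·1.05416 = 1.0540 bits

H(X,Y) = -Σ_{x,y} P(x,y) log₂ P(x,y). Per-cell terms -P(x,y)·log₂P(x,y):
  X=0: 0.02514, 0.12517, 0.23825
  X=1: 0.16586, 0.49887, 0.41682
Sum of the 6 terms: H(X,Y) = 1.4701 bits

Chain rule check:
  H(X) + H(Y|X) = 0.4161 + 1.0540 = 1.4701 bits
  H(X,Y) = 1.4701 bits
✓ Chain rule verified.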